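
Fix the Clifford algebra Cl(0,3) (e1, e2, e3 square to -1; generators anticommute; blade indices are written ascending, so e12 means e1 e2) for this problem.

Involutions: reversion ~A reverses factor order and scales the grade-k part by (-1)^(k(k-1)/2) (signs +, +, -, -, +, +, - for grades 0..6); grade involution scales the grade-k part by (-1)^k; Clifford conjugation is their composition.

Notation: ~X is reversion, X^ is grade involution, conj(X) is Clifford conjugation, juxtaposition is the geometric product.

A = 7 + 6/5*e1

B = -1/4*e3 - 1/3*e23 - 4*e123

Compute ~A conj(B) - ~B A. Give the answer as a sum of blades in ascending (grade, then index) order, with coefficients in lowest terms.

first term: 7/4*e3 + 3/10*e13 + 107/15*e23 - 138/5*e123
second term: -7/4*e3 + 3/10*e13 - 37/15*e23 + 142/5*e123
Answer: 7/2*e3 + 48/5*e23 - 56*e123


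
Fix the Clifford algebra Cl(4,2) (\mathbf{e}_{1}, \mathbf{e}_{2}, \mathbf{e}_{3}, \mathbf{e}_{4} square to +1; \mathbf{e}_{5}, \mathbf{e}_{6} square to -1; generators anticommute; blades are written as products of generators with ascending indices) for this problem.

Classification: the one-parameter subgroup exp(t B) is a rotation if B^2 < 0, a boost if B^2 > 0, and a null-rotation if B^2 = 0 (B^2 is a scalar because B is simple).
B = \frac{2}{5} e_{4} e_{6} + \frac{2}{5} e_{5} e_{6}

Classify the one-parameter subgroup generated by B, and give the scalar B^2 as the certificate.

B^2 term by term: the squares give (\frac{2}{5})^2*(e_{4} e_{6})^2 + (\frac{2}{5})^2*(e_{5} e_{6})^2 = \frac{4}{25}*(+1) + \frac{4}{25}*(-1) = 0 (each basis 2-blade squares to minus the product of its generators' squares); cross terms between blades sharing an index anticommute and cancel. So B^2 = 0.
Answer: null-rotation, certificate B^2 = 0. The class reads off the invariant scalar 0 directly.


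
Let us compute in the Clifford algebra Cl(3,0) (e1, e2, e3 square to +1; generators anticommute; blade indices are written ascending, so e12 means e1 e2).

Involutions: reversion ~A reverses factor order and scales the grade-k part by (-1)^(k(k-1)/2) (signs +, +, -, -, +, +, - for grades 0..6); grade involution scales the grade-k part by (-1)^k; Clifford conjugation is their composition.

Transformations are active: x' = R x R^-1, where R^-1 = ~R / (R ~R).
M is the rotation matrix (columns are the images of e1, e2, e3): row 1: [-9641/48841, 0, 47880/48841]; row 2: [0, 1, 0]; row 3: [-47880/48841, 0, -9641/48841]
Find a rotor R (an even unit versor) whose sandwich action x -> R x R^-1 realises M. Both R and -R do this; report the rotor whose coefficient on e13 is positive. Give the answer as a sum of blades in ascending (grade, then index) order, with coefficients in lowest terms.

Method: write R = a + b12*e12 + b13*e13 + b23*e23 with a^2 + b12^2 + b13^2 + b23^2 = 1 (so R^-1 = ~R). Expanding the columns R e_j ~R gives tr M = 4a^2 - 1 and, from the antisymmetric part, M21 - M12 = -4a*b12, M13 - M31 = 4a*b13, M32 - M23 = -4a*b23.
Here tr M = 29559/48841, so a^2 = (1 + tr M)/4 = 19600/48841 and a = ±140/221. Taking a = 140/221: M21 - M12 = 0, M13 - M31 = 95760/48841, M32 - M23 = 0, giving b12 = 0, b13 = 171/221, b23 = 0, i.e. R = 140/221 + 171/221*e13.
Its e13 coefficient is already positive.
Answer: 140/221 + 171/221*e13. Recall the cover is two-to-one: with M of trace 29559/48841, both preimages act alike, and the stated e13 sign chooses the sheet.


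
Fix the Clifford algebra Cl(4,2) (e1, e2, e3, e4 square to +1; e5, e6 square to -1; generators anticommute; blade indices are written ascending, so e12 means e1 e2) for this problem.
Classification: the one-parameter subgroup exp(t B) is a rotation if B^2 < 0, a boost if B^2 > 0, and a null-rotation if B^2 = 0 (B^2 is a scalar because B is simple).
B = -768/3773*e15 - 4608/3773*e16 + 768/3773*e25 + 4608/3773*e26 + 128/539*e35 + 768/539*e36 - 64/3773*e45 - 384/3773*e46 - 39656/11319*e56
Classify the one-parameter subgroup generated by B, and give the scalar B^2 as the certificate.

B^2 term by term: the squares give (-768/3773)^2*(e15)^2 + (-4608/3773)^2*(e16)^2 + (768/3773)^2*(e25)^2 + (4608/3773)^2*(e26)^2 + (128/539)^2*(e35)^2 + (768/539)^2*(e36)^2 + (-64/3773)^2*(e45)^2 + (-384/3773)^2*(e46)^2 + (-39656/11319)^2*(e56)^2 = 589824/14235529*(+1) + 21233664/14235529*(+1) + 589824/14235529*(+1) + 21233664/14235529*(+1) + 16384/290521*(+1) + 589824/290521*(+1) + 4096/14235529*(+1) + 147456/14235529*(+1) + 1572598336/128119761*(-1) = -64/9 (each basis 2-blade squares to minus the product of its generators' squares); cross terms between blades sharing an index anticommute and cancel; the commuting (index-disjoint) pairs give grade-4 terms 2*c*c'*(blade product), which cancel blade by blade — e1256: 7077888/14235529 - 7077888/14235529 = 0; e1356: 1179648/2033647 - 1179648/2033647 = 0; e1456: -589824/14235529 + 589824/14235529 = 0; e2356: -1179648/2033647 + 1179648/2033647 = 0; e2456: 589824/14235529 - 589824/14235529 = 0; e3456: 98304/2033647 - 98304/2033647 = 0 — confirming B is simple. So B^2 = -64/9.
Answer: rotation, certificate B^2 = -64/9. The invariant at work: B^2 = -64/9 is unchanged by conjugation, hence its sign classifies the subgroup whatever basis B is written in.


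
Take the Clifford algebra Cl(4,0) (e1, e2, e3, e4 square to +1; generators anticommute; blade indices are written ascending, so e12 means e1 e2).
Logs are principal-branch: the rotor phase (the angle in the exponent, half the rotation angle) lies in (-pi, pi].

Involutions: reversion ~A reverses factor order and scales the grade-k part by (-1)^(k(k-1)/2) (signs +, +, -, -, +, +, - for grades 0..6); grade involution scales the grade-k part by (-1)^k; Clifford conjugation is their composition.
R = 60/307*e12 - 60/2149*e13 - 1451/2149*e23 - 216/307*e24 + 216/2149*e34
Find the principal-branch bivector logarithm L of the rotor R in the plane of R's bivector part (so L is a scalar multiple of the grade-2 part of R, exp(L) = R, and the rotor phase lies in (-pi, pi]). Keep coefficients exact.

The scalar part of R is 0, and that scalar determines the rotor phase on the principal branch; recovering the unit plane as bivector-part over sine of the phase gives L = phase * plane.
Concretely: cos(phase) = 0 gives phase = ±pi/2, and since phase/sin(phase) is even the sign is immaterial: L = (phase/sin(phase)) * <R>_2 = (pi/2) * <R>_2.
Answer: 30*pi/307*e12 - 30*pi/2149*e13 - 1451*pi/4298*e23 - 108*pi/307*e24 + 108*pi/2149*e34


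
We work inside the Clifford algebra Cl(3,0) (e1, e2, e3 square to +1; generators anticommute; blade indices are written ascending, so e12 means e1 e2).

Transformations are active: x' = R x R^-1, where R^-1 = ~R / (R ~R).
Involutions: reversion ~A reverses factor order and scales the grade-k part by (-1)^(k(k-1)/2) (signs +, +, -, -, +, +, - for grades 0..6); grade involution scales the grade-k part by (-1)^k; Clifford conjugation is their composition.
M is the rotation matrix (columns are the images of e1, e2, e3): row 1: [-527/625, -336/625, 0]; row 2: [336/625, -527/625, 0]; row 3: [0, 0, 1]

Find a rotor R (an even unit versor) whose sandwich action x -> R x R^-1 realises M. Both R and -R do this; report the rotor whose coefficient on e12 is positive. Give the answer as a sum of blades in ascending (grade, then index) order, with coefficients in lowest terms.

Method: write R = a + b12*e12 + b13*e13 + b23*e23 with a^2 + b12^2 + b13^2 + b23^2 = 1 (so R^-1 = ~R). Expanding the columns R e_j ~R gives tr M = 4a^2 - 1 and, from the antisymmetric part, M21 - M12 = -4a*b12, M13 - M31 = 4a*b13, M32 - M23 = -4a*b23.
Here tr M = -429/625, so a^2 = (1 + tr M)/4 = 49/625 and a = ±7/25. Taking a = 7/25: M21 - M12 = 672/625, M13 - M31 = 0, M32 - M23 = 0, giving b12 = -24/25, b13 = 0, b23 = 0, i.e. R = 7/25 - 24/25*e12.
Its e12 coefficient is negative, so report the other preimage -R.
Answer: -7/25 + 24/25*e12. Uniqueness: Spin(3) -> SO(3) maps R and -R to the same rotation of trace -429/625; fixing the sign of the e12 coefficient removes the ambiguity.


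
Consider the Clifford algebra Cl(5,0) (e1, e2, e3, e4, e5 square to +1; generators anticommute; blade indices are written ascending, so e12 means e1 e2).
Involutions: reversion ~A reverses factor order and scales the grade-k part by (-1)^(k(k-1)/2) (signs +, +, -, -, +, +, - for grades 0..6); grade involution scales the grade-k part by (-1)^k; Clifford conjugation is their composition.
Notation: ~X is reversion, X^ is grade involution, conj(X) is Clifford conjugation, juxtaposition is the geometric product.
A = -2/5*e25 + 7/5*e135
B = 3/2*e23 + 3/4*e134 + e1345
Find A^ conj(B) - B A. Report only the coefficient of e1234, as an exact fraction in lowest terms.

first term: -7/5*e4 + 3/5*e35 - 21/20*e45 - 21/10*e125 - 2/5*e1234 - 3/10*e12345
second term: -7/5*e4 + 3/5*e35 - 21/20*e45 + 21/10*e125 + 2/5*e1234 - 3/10*e12345
Answer: -4/5


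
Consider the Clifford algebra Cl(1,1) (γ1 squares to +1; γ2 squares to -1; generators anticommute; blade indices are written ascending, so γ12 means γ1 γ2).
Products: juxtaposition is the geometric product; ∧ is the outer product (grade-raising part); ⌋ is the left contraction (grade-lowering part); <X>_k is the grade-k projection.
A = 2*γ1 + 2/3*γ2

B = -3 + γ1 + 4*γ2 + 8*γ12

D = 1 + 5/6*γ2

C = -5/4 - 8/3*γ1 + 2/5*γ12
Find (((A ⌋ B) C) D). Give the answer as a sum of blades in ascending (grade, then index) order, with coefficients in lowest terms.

step 1: -2/3 + 16/3*γ1 + 16*γ2
step 2: -241/18 + 68/45*γ1 - 268/15*γ2 + 212/5*γ12
step 3: 3/2 - 1522/45*γ1 - 15673/540*γ2 + 5894/135*γ12
Answer: 3/2 - 1522/45*γ1 - 15673/540*γ2 + 5894/135*γ12


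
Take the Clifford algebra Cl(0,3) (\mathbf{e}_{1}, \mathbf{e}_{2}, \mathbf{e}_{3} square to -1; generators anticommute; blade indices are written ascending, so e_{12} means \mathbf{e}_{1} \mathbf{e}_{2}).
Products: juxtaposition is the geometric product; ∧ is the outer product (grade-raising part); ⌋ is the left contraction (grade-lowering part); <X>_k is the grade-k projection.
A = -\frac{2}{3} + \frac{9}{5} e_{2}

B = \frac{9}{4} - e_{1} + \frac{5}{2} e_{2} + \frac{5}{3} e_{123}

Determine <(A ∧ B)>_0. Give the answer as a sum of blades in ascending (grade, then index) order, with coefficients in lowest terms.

step 1: -\frac{3}{2} + \frac{2}{3} e_{1} + \frac{143}{60} e_{2} + \frac{9}{5} e_{12} - \frac{10}{9} e_{123}
step 2: -\frac{3}{2}
Answer: -\frac{3}{2}


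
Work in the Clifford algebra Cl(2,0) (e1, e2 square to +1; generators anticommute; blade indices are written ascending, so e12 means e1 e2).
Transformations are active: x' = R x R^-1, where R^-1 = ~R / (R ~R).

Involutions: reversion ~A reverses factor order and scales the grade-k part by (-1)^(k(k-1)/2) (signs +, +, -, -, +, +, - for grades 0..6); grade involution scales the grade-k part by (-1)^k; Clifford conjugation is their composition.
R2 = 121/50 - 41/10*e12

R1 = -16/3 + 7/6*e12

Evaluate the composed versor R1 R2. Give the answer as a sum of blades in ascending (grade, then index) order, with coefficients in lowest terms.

Distribute over the terms of R1 (each basis-blade product reordered to ascending indices, repeated generators contracted through their squares):
(-16/3) R2 = -968/75 + 328/15*e12
(7/6*e12) R2 = 287/60 + 847/300*e12
Summing the partial products and collecting blades:
Answer: -2437/300 + 2469/100*e12


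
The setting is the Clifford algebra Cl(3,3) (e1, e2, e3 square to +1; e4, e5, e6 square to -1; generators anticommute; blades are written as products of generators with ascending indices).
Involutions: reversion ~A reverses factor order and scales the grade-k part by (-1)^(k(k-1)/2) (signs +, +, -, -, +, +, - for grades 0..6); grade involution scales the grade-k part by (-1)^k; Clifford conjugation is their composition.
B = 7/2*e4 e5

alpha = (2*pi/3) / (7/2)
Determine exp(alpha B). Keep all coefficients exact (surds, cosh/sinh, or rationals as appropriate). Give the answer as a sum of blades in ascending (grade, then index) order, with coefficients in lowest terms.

B^2 = (7/2)^2*(e4 e5)^2 = 49/4*(-1) = -49/4 (a basis 2-blade squares to minus the product of its generators' squares).
B^2 = -49/4 — a negative square means the series sums to a rotation: l = 7/2, alpha*l = 2*pi/3, so exp(alpha B) = cos(2*pi/3) + (sin(2*pi/3)/(7/2))*B = -1/2 + (sqrt(3)/7)*B.
Answer: -1/2 + sqrt(3)/2*e4 e5


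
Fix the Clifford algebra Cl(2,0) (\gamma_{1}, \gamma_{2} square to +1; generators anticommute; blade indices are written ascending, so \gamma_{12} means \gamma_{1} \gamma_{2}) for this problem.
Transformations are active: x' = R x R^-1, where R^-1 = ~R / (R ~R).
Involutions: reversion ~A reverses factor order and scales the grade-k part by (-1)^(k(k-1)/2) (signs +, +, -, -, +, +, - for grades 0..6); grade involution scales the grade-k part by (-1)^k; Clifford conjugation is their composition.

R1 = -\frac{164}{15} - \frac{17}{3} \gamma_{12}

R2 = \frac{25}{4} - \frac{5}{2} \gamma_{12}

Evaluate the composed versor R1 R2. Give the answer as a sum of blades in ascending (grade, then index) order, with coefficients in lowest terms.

Distribute over the terms of R1 (each basis-blade product reordered to ascending indices, repeated generators contracted through their squares):
(-\frac{164}{15}) R2 = -\frac{205}{3} + \frac{82}{3} \gamma_{12}
(-\frac{17}{3} \gamma_{12}) R2 = -\frac{85}{6} - \frac{425}{12} \gamma_{12}
Summing the partial products and collecting blades:
Answer: -\frac{165}{2} - \frac{97}{12} \gamma_{12}


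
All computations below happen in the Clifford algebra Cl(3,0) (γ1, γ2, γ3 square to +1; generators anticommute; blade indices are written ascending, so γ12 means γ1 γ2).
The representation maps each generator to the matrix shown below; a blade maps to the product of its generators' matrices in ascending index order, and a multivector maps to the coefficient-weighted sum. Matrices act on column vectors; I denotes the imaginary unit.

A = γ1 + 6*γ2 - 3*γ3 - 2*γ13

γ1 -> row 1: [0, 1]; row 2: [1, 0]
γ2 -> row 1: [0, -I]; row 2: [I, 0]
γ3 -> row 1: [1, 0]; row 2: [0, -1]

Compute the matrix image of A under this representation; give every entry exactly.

Bivector images (products of the table entries): rho(γ13) = rho(γ1)rho(γ3) = row 1: [0, -1]; row 2: [1, 0].
M = (1)*rho(γ1) + (6)*rho(γ2) + (-3)*rho(γ3) + (-2)*rho(γ13), summed entrywise:
Answer: row 1: [-3, 3 - 6*I]; row 2: [-1 + 6*I, 3]


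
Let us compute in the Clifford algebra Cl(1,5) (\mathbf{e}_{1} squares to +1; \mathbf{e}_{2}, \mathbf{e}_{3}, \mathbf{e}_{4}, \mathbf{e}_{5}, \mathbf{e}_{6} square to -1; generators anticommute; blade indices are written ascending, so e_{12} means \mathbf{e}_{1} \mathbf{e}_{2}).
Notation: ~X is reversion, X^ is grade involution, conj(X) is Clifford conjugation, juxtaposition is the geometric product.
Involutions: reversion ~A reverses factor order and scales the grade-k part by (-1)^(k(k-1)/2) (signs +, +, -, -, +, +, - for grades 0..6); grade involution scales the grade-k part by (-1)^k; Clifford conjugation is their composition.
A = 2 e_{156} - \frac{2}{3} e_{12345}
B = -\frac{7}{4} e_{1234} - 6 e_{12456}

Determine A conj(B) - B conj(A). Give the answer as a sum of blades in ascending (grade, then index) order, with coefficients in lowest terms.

first term: -\frac{7}{6} e_{5} - 12 e_{24} + 4 e_{36} - \frac{7}{2} e_{23456}
second term: \frac{7}{6} e_{5} + 12 e_{24} - 4 e_{36} + \frac{7}{2} e_{23456}
Answer: -\frac{7}{3} e_{5} - 24 e_{24} + 8 e_{36} - 7 e_{23456}


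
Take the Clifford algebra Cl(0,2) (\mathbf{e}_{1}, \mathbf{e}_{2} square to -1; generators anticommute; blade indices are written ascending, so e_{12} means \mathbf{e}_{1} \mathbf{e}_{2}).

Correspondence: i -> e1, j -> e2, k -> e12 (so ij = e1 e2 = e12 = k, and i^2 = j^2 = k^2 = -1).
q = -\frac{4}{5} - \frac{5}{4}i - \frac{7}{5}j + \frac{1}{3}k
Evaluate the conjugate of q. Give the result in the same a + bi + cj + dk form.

In blades: q = -\frac{4}{5} - \frac{5}{4} e_{1} - \frac{7}{5} e_{2} + \frac{1}{3} e_{12}.
Conjugation here is Clifford conjugation: the scalar is fixed and the grade-1 and grade-2 blades all flip sign, giving -\frac{4}{5} + \frac{5}{4} e_{1} + \frac{7}{5} e_{2} - \frac{1}{3} e_{12}; translating back:
Answer: -\frac{4}{5} + \frac{5}{4}i + \frac{7}{5}j - \frac{1}{3}k


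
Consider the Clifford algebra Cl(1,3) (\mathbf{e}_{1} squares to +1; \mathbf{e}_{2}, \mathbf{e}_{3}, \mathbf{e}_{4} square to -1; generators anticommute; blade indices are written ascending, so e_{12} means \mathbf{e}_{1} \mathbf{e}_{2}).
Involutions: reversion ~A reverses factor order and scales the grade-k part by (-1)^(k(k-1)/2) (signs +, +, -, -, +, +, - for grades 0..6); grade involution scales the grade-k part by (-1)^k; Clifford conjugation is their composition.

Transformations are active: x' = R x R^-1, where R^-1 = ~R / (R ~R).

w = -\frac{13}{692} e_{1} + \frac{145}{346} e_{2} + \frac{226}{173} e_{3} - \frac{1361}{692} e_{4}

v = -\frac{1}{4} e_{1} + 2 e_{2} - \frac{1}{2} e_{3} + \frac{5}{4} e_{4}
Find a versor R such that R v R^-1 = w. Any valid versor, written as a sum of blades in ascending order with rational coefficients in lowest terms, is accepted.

A norm check does it: q(v) = q(w) = -\frac{23}{4}, hence R = v + w = -\frac{93}{346} e_{1} + \frac{837}{346} e_{2} + \frac{279}{346} e_{3} - \frac{124}{173} e_{4} realises the map — parallel part kept, (v - w)/2 negated, v carried to w.
Answer: -\frac{93}{346} e_{1} + \frac{837}{346} e_{2} + \frac{279}{346} e_{3} - \frac{124}{173} e_{4}


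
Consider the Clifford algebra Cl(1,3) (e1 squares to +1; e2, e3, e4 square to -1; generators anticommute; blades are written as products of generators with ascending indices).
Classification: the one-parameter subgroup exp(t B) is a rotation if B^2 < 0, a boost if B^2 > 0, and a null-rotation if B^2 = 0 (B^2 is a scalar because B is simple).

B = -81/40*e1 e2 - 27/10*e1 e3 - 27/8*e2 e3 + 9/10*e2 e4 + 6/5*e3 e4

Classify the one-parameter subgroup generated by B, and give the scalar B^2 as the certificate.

B^2 term by term: the squares give (-81/40)^2*(e1 e2)^2 + (-27/10)^2*(e1 e3)^2 + (-27/8)^2*(e2 e3)^2 + (9/10)^2*(e2 e4)^2 + (6/5)^2*(e3 e4)^2 = 6561/1600*(+1) + 729/100*(+1) + 729/64*(-1) + 81/100*(-1) + 36/25*(-1) = -9/4 (each basis 2-blade squares to minus the product of its generators' squares); cross terms between blades sharing an index anticommute and cancel; the commuting (index-disjoint) pairs give grade-4 terms 2*c*c'*(blade product), which cancel blade by blade — e1 e2 e3 e4: -243/50 + 243/50 = 0 — confirming B is simple. So B^2 = -9/4.
Answer: rotation, certificate B^2 = -9/4. Note: conjugating B changes its blade decomposition but never the scalar B^2 = -9/4, whose sign settles the classification.


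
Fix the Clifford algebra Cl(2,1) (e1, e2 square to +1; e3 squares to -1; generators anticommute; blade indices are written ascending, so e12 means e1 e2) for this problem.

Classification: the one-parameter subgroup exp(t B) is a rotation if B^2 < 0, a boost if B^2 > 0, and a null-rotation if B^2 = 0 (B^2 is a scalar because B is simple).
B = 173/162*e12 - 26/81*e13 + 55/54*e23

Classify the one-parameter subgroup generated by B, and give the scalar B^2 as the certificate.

B^2 term by term: the squares give (173/162)^2*(e12)^2 + (-26/81)^2*(e13)^2 + (55/54)^2*(e23)^2 = 29929/26244*(-1) + 676/6561*(+1) + 3025/2916*(+1) = 0 (each basis 2-blade squares to minus the product of its generators' squares); cross terms between blades sharing an index anticommute and cancel. So B^2 = 0.
Answer: null-rotation, certificate B^2 = 0. The class reads off the invariant scalar 0 directly.


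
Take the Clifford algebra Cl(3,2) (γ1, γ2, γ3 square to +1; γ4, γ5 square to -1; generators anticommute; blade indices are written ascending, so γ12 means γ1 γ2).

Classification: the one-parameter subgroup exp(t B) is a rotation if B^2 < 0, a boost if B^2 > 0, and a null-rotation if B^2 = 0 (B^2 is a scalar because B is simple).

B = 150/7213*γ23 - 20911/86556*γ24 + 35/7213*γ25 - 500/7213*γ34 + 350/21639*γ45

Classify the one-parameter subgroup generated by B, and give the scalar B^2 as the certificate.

B^2 term by term: the squares give (150/7213)^2*(γ23)^2 + (-20911/86556)^2*(γ24)^2 + (35/7213)^2*(γ25)^2 + (-500/7213)^2*(γ34)^2 + (350/21639)^2*(γ45)^2 = 22500/52027369*(-1) + 437269921/7491941136*(+1) + 1225/52027369*(+1) + 250000/52027369*(+1) + 122500/468246321*(-1) = 1/16 (each basis 2-blade squares to minus the product of its generators' squares); cross terms between blades sharing an index anticommute and cancel; the commuting (index-disjoint) pairs give grade-4 terms 2*c*c'*(blade product), which cancel blade by blade — γ2345: 35000/52027369 - 35000/52027369 = 0 — confirming B is simple. So B^2 = 1/16.
Answer: boost, certificate B^2 = 1/16. No conjugation can change B^2 = 1/16; the sign gives the class.


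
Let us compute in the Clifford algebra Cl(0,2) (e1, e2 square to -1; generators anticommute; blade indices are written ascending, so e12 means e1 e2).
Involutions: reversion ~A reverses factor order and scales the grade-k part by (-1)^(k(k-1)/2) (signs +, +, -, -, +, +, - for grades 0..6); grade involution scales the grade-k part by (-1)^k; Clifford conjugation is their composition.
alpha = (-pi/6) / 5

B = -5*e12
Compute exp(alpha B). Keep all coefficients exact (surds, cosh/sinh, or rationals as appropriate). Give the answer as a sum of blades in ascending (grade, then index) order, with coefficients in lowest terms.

B^2 = (-5)^2*(e12)^2 = 25*(-1) = -25 (a basis 2-blade squares to minus the product of its generators' squares).
B^2 = -25 — the series telescopes trigonometrically here: l = 5, alpha*l = -pi/6, so exp(alpha B) = cos(-pi/6) + (sin(-pi/6)/5)*B = sqrt(3)/2 + (-1/10)*B.
Answer: sqrt(3)/2 + 1/2*e12


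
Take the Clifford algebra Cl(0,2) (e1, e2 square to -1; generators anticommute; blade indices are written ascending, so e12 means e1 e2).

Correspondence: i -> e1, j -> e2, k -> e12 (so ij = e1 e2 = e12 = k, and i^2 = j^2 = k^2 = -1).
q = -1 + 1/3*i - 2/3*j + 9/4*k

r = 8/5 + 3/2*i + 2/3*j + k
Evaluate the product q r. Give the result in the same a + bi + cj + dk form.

In blades: q = -1 + 1/3*e1 - 2/3*e2 + 9/4*e12, r = 8/5 + 3/2*e1 + 2/3*e2 + e12.
Distribute q over r term by term (generator squares from the signature, products reordered to ascending indices): (-1)*r = -8/5 - 3/2*e1 - 2/3*e2 - e12; (1/3*e1)*r = -1/2 + 8/15*e1 - 1/3*e2 + 2/9*e12; (-2/3*e2)*r = 4/9 - 2/3*e1 - 16/15*e2 + e12; (9/4*e12)*r = -9/4 - 3/2*e1 + 27/8*e2 + 18/5*e12.
Sum: -703/180 - 47/15*e1 + 157/120*e2 + 172/45*e12; translating back through the correspondence:
Answer: -703/180 - 47/15*i + 157/120*j + 172/45*k


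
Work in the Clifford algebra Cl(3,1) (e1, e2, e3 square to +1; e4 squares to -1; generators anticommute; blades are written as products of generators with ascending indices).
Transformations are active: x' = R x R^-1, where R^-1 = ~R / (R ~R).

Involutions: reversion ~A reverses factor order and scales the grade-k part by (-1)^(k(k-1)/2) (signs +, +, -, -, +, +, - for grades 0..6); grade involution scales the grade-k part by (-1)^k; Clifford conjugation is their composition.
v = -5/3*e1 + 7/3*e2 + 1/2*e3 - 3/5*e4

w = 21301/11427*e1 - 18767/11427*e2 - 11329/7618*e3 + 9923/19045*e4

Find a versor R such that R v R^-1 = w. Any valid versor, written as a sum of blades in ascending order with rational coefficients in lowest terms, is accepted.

Equal squares first: v^2 = w^2 = 7301/900. Then v + w = 752/3809*e1 + 2632/3809*e2 - 3760/3809*e3 - 1504/19045*e4 is a versor taking v to w, provided it is invertible.
Answer: 752/3809*e1 + 2632/3809*e2 - 3760/3809*e3 - 1504/19045*e4


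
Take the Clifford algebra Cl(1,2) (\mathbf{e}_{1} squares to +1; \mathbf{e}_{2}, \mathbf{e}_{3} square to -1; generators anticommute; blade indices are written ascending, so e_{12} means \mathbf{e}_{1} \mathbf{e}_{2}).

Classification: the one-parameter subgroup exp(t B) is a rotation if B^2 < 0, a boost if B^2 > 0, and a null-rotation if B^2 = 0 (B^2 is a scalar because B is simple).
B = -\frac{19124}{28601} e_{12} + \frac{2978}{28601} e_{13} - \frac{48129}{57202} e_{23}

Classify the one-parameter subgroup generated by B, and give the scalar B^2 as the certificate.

B^2 term by term: the squares give (-\frac{19124}{28601})^2*(e_{12})^2 + (\frac{2978}{28601})^2*(e_{13})^2 + (-\frac{48129}{57202})^2*(e_{23})^2 = \frac{365727376}{818017201}*(+1) + \frac{8868484}{818017201}*(+1) + \frac{2316400641}{3272068804}*(-1) = -\frac{1}{4} (each basis 2-blade squares to minus the product of its generators' squares); cross terms between blades sharing an index anticommute and cancel. So B^2 = -\frac{1}{4}.
Answer: rotation, certificate B^2 = -\frac{1}{4}. The scalar -\frac{1}{4} is the complete invariant here: its sign names the subgroup type.


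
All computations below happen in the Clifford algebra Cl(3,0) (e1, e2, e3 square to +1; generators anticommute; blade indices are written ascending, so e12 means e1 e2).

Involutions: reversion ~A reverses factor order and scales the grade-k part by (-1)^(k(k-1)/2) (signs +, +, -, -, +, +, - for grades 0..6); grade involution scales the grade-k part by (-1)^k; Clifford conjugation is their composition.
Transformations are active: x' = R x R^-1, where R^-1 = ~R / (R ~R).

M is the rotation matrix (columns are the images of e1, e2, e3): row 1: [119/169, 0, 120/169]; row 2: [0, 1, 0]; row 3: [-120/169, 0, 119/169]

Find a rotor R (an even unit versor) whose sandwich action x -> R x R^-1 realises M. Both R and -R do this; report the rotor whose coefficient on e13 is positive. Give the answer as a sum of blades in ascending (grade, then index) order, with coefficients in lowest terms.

Method: write R = a + b12*e12 + b13*e13 + b23*e23 with a^2 + b12^2 + b13^2 + b23^2 = 1 (so R^-1 = ~R). Expanding the columns R e_j ~R gives tr M = 4a^2 - 1 and, from the antisymmetric part, M21 - M12 = -4a*b12, M13 - M31 = 4a*b13, M32 - M23 = -4a*b23.
Here tr M = 407/169, so a^2 = (1 + tr M)/4 = 144/169 and a = ±12/13. Taking a = 12/13: M21 - M12 = 0, M13 - M31 = 240/169, M32 - M23 = 0, giving b12 = 0, b13 = 5/13, b23 = 0, i.e. R = 12/13 + 5/13*e13.
Its e13 coefficient is already positive.
Answer: 12/13 + 5/13*e13. Why the constraint matters: R and -R act identically through the sandwich — M has trace 407/169 either way — so only the sign condition on e13 picks one of the two preimages.


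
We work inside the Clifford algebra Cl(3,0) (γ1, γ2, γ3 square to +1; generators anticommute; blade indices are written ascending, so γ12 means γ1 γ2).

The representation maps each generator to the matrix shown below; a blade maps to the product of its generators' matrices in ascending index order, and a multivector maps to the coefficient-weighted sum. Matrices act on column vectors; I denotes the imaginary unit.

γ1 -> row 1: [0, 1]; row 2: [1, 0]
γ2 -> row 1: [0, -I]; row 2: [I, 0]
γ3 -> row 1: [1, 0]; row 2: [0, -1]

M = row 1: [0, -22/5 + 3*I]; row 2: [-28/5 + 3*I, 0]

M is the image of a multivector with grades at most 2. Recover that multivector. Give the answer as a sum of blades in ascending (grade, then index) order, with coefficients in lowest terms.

Method: 1, rho(γ1), rho(γ2), rho(γ3) form a trace-orthogonal basis of the 2x2 complex matrices (tr(X Y) = 2 if X = Y, else 0), so M = m0*1 + m1*rho(γ1) + m2*rho(γ2) + m3*rho(γ3) with m0 = tr(M)/2 = 0, m1 = tr(M rho(γ1))/2 = -5 + 3*I, m2 = tr(M rho(γ2))/2 = 3*I/5, m3 = tr(M rho(γ3))/2 = 0.
Multiplying table entries, the bivector images are rho(γ12) = I*rho(γ3), rho(γ13) = -I*rho(γ2), rho(γ23) = I*rho(γ1); with real blade coefficients the real parts of m0..m3 are the coefficients of 1, γ1, γ2, γ3 and the imaginary parts give the bivectors (γ23: Im m1, γ13: -Im m2, γ12: Im m3).
Answer: -5*γ1 - 3/5*γ13 + 3*γ23


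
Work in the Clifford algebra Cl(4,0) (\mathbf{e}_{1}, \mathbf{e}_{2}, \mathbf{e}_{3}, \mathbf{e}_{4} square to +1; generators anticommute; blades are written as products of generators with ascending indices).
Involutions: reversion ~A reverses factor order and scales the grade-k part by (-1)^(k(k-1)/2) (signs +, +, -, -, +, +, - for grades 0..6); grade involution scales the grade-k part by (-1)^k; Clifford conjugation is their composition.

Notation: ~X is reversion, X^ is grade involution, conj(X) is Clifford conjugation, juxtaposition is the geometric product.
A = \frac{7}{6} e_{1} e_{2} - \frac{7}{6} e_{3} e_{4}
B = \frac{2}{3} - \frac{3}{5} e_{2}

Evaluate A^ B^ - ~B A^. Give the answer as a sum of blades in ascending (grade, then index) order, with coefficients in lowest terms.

first term: \frac{7}{10} e_{1} + \frac{7}{9} e_{1} e_{2} - \frac{7}{9} e_{3} e_{4} - \frac{7}{10} e_{2} e_{3} e_{4}
second term: \frac{7}{10} e_{1} + \frac{7}{9} e_{1} e_{2} - \frac{7}{9} e_{3} e_{4} + \frac{7}{10} e_{2} e_{3} e_{4}
Answer: -\frac{7}{5} e_{2} e_{3} e_{4}


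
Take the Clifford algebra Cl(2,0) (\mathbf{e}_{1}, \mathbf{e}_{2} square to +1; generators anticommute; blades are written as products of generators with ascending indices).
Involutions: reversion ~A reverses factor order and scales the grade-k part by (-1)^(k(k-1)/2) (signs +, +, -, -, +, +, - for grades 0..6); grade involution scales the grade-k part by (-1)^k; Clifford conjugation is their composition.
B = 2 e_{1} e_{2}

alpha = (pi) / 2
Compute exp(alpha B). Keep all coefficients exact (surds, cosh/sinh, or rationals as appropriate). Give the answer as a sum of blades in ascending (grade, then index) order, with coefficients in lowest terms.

B^2 = (2)^2*(e_{1} e_{2})^2 = 4*(-1) = -4 (a basis 2-blade squares to minus the product of its generators' squares).
B^2 = -4 — circular case — the even/odd split gives cos and sin: l = 2, alpha*l = \pi, so exp(alpha B) = cos(\pi) + (sin(\pi)/2)*B = -1 + (0)*B.
Answer: -1


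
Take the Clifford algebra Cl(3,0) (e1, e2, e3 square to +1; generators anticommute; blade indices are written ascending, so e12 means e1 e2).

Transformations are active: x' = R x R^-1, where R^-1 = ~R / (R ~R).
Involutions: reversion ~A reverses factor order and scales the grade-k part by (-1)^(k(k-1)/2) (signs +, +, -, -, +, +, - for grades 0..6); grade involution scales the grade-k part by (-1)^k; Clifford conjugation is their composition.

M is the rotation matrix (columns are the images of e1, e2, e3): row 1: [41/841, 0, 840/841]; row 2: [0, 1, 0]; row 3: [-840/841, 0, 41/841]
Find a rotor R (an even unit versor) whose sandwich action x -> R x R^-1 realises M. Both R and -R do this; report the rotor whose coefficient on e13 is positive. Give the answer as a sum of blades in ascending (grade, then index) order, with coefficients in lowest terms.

Method: write R = a + b12*e12 + b13*e13 + b23*e23 with a^2 + b12^2 + b13^2 + b23^2 = 1 (so R^-1 = ~R). Expanding the columns R e_j ~R gives tr M = 4a^2 - 1 and, from the antisymmetric part, M21 - M12 = -4a*b12, M13 - M31 = 4a*b13, M32 - M23 = -4a*b23.
Here tr M = 923/841, so a^2 = (1 + tr M)/4 = 441/841 and a = ±21/29. Taking a = 21/29: M21 - M12 = 0, M13 - M31 = 1680/841, M32 - M23 = 0, giving b12 = 0, b13 = 20/29, b23 = 0, i.e. R = 21/29 + 20/29*e13.
Its e13 coefficient is already positive.
Answer: 21/29 + 20/29*e13. Key observation: the double cover Spin(3) -> SO(3) sends R and -R to the same matrix (trace 923/841 here), so the stated sign of the e13 coefficient is what selects one sheet.


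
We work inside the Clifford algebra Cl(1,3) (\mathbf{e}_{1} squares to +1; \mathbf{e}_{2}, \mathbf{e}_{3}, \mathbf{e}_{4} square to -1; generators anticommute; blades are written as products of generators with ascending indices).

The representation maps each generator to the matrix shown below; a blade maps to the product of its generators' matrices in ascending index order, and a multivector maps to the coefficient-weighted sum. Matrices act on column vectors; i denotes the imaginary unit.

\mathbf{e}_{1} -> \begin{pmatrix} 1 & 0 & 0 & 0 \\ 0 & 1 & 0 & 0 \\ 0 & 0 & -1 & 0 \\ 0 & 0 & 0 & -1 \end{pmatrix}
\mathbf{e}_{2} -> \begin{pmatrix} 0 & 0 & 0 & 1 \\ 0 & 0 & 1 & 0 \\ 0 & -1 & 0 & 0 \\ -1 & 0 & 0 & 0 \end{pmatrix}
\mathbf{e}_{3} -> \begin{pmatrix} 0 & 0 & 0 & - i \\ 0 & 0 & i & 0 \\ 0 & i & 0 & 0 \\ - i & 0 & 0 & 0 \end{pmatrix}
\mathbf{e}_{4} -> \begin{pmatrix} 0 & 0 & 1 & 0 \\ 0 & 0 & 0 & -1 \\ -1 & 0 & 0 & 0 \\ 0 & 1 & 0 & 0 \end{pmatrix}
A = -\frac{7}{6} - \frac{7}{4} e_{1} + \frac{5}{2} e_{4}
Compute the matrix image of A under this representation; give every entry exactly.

M = (-\frac{7}{6})*1 + (-\frac{7}{4})*rho(e_{1}) + (\frac{5}{2})*rho(e_{4}), summed entrywise (1 is the identity matrix):
Answer: \begin{pmatrix} - \frac{35}{12} & 0 & \frac{5}{2} & 0 \\ 0 & - \frac{35}{12} & 0 & - \frac{5}{2} \\ - \frac{5}{2} & 0 & \frac{7}{12} & 0 \\ 0 & \frac{5}{2} & 0 & \frac{7}{12} \end{pmatrix}


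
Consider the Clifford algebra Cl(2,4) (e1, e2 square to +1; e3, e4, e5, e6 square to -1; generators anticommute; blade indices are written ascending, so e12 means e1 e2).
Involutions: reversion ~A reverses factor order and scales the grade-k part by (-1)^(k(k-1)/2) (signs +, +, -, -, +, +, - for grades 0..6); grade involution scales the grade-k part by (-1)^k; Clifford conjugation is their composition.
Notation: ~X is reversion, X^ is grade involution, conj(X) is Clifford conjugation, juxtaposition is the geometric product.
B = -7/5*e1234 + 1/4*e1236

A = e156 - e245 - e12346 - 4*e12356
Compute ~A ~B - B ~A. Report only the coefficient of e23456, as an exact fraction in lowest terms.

first term: 1/4*e4 + e5 + 7/5*e6 + 7/5*e135 + 1/4*e235 + 28/5*e456 - 1/4*e13456 + 7/5*e23456
second term: 1/4*e4 + e5 + 7/5*e6 + 7/5*e135 + 1/4*e235 - 28/5*e456 + 1/4*e13456 - 7/5*e23456
Answer: 14/5


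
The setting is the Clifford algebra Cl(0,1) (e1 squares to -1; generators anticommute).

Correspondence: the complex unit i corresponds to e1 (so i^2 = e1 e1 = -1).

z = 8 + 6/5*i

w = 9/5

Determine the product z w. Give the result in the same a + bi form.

In blades: z = 8 + 6/5*e1, w = 9/5.
Distribute z over w term by term (generator squares from the signature, products reordered to ascending indices): (8)*w = 72/5; (6/5*e1)*w = 54/25*e1.
Sum: 72/5 + 54/25*e1; translating back through the correspondence:
Answer: 72/5 + 54/25*i


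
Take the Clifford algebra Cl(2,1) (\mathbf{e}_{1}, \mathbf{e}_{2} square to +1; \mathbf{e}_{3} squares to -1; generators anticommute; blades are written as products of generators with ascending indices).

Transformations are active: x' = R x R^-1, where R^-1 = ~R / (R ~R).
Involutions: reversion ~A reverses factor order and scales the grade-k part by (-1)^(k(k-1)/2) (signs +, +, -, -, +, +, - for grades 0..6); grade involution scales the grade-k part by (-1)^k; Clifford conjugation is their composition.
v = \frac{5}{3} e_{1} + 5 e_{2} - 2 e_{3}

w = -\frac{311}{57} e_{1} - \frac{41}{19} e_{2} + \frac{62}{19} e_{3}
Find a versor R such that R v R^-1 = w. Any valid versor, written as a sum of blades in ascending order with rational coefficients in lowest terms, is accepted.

Take R = v + w = -\frac{72}{19} e_{1} + \frac{54}{19} e_{2} + \frac{24}{19} e_{3}. Because q(v) = q(w) = \frac{214}{9}, conjugation by R sends v exactly to w.
Answer: -\frac{72}{19} e_{1} + \frac{54}{19} e_{2} + \frac{24}{19} e_{3}


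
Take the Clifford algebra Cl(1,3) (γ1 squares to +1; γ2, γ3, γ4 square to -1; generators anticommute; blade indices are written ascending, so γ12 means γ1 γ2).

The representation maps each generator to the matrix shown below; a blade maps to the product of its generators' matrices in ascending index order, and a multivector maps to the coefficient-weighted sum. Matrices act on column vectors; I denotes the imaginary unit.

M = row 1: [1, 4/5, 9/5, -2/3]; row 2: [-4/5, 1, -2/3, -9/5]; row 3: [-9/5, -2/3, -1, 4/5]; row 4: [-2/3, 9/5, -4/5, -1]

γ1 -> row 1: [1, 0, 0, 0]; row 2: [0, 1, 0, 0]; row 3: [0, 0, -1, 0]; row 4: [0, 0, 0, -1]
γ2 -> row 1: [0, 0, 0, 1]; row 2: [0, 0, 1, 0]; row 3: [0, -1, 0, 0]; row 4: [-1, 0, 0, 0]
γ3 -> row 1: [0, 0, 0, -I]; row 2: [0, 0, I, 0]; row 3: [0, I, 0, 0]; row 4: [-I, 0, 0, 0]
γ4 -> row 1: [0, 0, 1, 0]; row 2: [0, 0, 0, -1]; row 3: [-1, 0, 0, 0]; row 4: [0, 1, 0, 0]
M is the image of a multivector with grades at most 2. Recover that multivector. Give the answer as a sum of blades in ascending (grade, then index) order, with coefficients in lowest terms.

Method: the blade images are trace-orthogonal — tr(rho(e_A) rho(e_B)^-1) = 4 if A = B and 0 otherwise — and rho(e_A)^-1 = (e_A)^2 * rho(e_A) with (e_A)^2 = +1 or -1, so the coefficient of e_A in the preimage is (e_A)^2 * tr(M rho(e_A))/4.
Nonzero projections over blades of grade <= 2: γ1: (γ1)^2 = +1, tr(M rho(γ1)) = 4, coefficient 1; γ4: (γ4)^2 = -1, tr(M rho(γ4)) = -36/5, coefficient 9/5; γ12: (γ12)^2 = +1, tr(M rho(γ12)) = -8/3, coefficient -2/3; γ24: (γ24)^2 = -1, tr(M rho(γ24)) = -16/5, coefficient 4/5. Every other blade of grade <= 2 projects to 0.
Answer: γ1 + 9/5*γ4 - 2/3*γ12 + 4/5*γ24


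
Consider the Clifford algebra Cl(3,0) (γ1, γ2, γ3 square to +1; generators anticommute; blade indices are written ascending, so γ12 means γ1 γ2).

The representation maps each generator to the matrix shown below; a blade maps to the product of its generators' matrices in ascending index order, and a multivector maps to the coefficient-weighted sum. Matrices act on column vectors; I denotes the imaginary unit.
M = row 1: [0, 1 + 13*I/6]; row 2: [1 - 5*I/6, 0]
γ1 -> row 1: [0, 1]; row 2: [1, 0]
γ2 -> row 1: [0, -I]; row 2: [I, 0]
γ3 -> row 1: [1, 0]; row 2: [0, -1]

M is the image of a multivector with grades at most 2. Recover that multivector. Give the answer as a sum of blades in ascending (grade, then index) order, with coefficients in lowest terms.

Method: 1, rho(γ1), rho(γ2), rho(γ3) form a trace-orthogonal basis of the 2x2 complex matrices (tr(X Y) = 2 if X = Y, else 0), so M = m0*1 + m1*rho(γ1) + m2*rho(γ2) + m3*rho(γ3) with m0 = tr(M)/2 = 0, m1 = tr(M rho(γ1))/2 = 1 + 2*I/3, m2 = tr(M rho(γ2))/2 = -3/2, m3 = tr(M rho(γ3))/2 = 0.
Multiplying table entries, the bivector images are rho(γ12) = I*rho(γ3), rho(γ13) = -I*rho(γ2), rho(γ23) = I*rho(γ1); with real blade coefficients the real parts of m0..m3 are the coefficients of 1, γ1, γ2, γ3 and the imaginary parts give the bivectors (γ23: Im m1, γ13: -Im m2, γ12: Im m3).
Answer: γ1 - 3/2*γ2 + 2/3*γ23


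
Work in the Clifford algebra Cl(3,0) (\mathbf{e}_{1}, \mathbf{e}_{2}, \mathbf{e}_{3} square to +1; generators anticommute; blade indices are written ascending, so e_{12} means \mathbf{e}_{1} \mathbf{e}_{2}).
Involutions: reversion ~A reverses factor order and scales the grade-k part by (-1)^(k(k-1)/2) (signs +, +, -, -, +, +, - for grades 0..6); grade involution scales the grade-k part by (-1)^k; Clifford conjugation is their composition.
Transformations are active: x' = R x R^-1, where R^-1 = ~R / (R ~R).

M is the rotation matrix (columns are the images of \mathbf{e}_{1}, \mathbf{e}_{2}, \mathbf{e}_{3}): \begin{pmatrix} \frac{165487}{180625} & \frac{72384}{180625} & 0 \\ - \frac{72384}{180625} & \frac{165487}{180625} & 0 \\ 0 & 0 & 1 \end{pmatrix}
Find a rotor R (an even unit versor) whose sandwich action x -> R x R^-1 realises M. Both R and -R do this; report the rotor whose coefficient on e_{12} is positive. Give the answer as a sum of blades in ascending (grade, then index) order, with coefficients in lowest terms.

Method: write R = a + b12*e_{12} + b13*e_{13} + b23*e_{23} with a^2 + b12^2 + b13^2 + b23^2 = 1 (so R^-1 = ~R). Expanding the columns R e_j ~R gives tr M = 4a^2 - 1 and, from the antisymmetric part, M21 - M12 = -4a*b12, M13 - M31 = 4a*b13, M32 - M23 = -4a*b23.
Here tr M = \frac{511599}{180625}, so a^2 = (1 + tr M)/4 = \frac{173056}{180625} and a = ±\frac{416}{425}. Taking a = \frac{416}{425}: M21 - M12 = -\frac{144768}{180625}, M13 - M31 = 0, M32 - M23 = 0, giving b12 = \frac{87}{425}, b13 = 0, b23 = 0, i.e. R = \frac{416}{425} + \frac{87}{425} e_{12}.
Its e_{12} coefficient is already positive.
Answer: \frac{416}{425} + \frac{87}{425} e_{12}. Key observation: the double cover Spin(3) -> SO(3) sends R and -R to the same matrix (trace \frac{511599}{180625} here), so the stated sign of the e_{12} coefficient is what selects one sheet.


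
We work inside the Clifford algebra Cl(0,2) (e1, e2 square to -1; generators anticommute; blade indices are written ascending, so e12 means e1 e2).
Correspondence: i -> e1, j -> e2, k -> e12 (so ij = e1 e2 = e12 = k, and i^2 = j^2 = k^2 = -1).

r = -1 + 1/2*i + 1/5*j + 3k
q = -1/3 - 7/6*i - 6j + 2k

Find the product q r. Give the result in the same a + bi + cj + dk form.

In blades: q = -1/3 - 7/6*e1 - 6*e2 + 2*e12, r = -1 + 1/2*e1 + 1/5*e2 + 3*e12.
Distribute q over r term by term (generator squares from the signature, products reordered to ascending indices): (-1/3)*r = 1/3 - 1/6*e1 - 1/15*e2 - e12; (-7/6*e1)*r = 7/12 + 7/6*e1 + 7/2*e2 - 7/30*e12; (-6*e2)*r = 6/5 - 18*e1 + 6*e2 + 3*e12; (2*e12)*r = -6 - 2/5*e1 + e2 - 2*e12.
Sum: -233/60 - 87/5*e1 + 313/30*e2 - 7/30*e12; translating back through the correspondence:
Answer: -233/60 - 87/5*i + 313/30*j - 7/30*k
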